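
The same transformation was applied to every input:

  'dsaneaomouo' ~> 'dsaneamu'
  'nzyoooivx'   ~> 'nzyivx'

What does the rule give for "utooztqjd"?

What's happening: remove every "o".
Doing the same to "utooztqjd": "utztqjd".

utztqjd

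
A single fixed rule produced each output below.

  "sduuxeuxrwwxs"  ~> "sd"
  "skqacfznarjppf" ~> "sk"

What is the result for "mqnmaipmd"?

The pattern: keep only the first 2 characters.
On "mqnmaipmd" that produces "mq".

mq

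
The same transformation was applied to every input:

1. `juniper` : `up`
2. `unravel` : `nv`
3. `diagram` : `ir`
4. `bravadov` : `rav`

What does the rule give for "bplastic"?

The rule is to keep one character in every 3, starting at position 2 (positions 2nd, 5th, 8th, ...).
For "bplastic" the result is "psc".

psc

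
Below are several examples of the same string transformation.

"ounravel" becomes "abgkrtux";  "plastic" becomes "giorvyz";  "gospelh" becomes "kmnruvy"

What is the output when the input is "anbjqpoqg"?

Looking at the pairs, the operation is to shift every letter 6 places forward in the alphabet (wrapping around), then sort the characters into alphabetical order.
"anbjqpoqg" → "ghmptuvww".
(Check on "gospelh": → "muyvkrn" → "kmnruvy" ✓)

ghmptuvww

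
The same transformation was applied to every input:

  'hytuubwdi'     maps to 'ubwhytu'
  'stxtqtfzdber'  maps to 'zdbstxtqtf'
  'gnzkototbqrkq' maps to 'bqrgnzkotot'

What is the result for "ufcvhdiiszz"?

In each case the input is transformed by: delete the last 2 characters, then move the last 3 characters to the front (rotate right by 3).
Working it through for "ufcvhdiiszz": intermediate "ufcvhdiis", final "iisufcvhd".

iisufcvhd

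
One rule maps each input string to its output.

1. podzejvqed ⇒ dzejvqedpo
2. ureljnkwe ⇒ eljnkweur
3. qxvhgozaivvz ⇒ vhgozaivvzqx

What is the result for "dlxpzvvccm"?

xpzvvccmdl

The pattern: move the first 2 characters to the end (rotate left by 2).
Applying that to "dlxpzvvccm" gives "xpzvvccmdl".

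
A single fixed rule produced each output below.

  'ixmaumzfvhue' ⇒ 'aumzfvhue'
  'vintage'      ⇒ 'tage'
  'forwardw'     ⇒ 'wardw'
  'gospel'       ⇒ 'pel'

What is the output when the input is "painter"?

nter

The pattern: delete the first 3 characters.
Doing the same to "painter": "nter".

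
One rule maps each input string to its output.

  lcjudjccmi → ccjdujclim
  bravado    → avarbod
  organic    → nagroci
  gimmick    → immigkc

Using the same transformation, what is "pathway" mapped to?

whtapya

What's happening: reverse the string, then move the first 2 characters to the end (rotate left by 2).
On "pathway": the first step gives "yawhtap", and the second then gives "whtapya".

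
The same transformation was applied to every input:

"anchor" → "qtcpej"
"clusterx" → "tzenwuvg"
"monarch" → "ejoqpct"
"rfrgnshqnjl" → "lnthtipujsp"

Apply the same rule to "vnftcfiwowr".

In each case the input is transformed by: move the last 2 characters to the front (rotate right by 2), then shift every letter 2 places forward in the alphabet (wrapping around).
On "vnftcfiwowr": the first step gives "wrvnftcfiwo", and the second then gives "ytxphvehkyq".

ytxphvehkyq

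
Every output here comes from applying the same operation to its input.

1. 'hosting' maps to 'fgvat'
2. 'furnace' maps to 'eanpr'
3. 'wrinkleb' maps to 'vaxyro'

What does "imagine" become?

In each case the input is transformed by: delete the first 2 characters, then shift every letter 13 places forward in the alphabet (wrapping around) — i.e. ROT13.
On "imagine" that produces "ntvar".

ntvar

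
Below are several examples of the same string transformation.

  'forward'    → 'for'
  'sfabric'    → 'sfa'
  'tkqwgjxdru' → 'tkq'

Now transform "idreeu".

idr

The rule is to keep only the first 3 characters.
Applying that to "idreeu" gives "idr".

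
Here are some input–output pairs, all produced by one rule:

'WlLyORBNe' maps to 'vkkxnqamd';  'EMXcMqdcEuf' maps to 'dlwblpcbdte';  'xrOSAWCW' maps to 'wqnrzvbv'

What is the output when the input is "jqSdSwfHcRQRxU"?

In each case the input is transformed by: shift every letter 1 place backward in the alphabet (wrapping around), then convert every letter to lowercase.
Working it through for "jqSdSwfHcRQRxU": intermediate "ipRcRveGbQPQwT", final "iprcrvegbqpqwt".

iprcrvegbqpqwt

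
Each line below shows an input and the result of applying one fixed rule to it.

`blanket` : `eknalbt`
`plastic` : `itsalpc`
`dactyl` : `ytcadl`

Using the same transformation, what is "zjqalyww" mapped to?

The rule is to reverse the string, then move the first character to the end.
"zjqalyww" → "wwylaqjz" → "wylaqjzw".

wylaqjzw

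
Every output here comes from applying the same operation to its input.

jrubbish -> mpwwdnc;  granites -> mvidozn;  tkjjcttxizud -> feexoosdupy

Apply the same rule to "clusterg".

gpnozmb

What's happening: delete the first character, then shift every letter 5 places backward in the alphabet (wrapping around).
Applying both steps to "clusterg": "lusterg", then "gpnozmb".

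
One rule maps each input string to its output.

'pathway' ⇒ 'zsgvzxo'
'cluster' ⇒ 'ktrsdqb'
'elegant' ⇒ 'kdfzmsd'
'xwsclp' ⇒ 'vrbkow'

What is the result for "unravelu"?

The pattern: move the first character to the end, then shift every letter 1 place backward in the alphabet (wrapping around).
Working it through for "unravelu": intermediate "nraveluu", final "mqzudktt".

mqzudktt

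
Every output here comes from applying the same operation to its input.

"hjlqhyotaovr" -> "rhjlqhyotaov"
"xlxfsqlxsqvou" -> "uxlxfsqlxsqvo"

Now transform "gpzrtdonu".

The transformation: move the last character to the front.
"gpzrtdonu" → "ugpzrtdon".

ugpzrtdon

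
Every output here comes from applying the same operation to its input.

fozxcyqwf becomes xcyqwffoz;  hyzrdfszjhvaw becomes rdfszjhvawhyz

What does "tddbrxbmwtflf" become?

brxbmwtflftdd

The rule is to move the first 3 characters to the end (rotate left by 3).
Applying that to "tddbrxbmwtflf" gives "brxbmwtflftdd".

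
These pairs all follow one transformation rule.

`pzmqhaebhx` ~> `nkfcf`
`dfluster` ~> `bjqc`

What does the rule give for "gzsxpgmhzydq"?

eqnkxb

What's happening: shift every letter 2 places backward in the alphabet (wrapping around), then keep every other character starting from the first (positions 1st, 3rd, 5th, ...).
For "gzsxpgmhzydq", step one produces "exqvnekfxwbo"; step two turns that into "eqnkxb".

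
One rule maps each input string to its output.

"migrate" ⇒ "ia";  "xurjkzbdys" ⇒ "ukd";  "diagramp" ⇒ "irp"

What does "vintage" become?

Rule — keep one character in every 3, starting at position 2 (positions 2nd, 5th, 8th, ...).
On "vintage" that produces "ia".

ia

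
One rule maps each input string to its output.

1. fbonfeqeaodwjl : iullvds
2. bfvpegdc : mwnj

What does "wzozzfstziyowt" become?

ggmapva

Looking at the pairs, the operation is to keep every other character starting from the second (positions 2nd, 4th, 6th, ...), then shift every letter 7 places forward in the alphabet (wrapping around).
For "wzozzfstziyowt", step one produces "zzftiot"; step two turns that into "ggmapva".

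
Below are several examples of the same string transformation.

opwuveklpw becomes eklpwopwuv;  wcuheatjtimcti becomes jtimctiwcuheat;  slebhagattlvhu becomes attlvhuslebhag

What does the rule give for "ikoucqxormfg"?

Looking at the pairs, the operation is to swap the front and back halves of the string.
Doing the same to "ikoucqxormfg": "xormfgikoucq".

xormfgikoucq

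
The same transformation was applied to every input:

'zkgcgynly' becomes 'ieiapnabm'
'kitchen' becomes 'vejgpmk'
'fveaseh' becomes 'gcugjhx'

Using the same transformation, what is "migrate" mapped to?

itcvgok

Looking at the pairs, the operation is to shift every letter 2 places forward in the alphabet (wrapping around), then move the first 2 characters to the end (rotate left by 2).
For "migrate" the result is "itcvgok".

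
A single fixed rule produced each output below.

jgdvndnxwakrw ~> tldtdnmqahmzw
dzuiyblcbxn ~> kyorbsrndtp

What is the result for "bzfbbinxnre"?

Each output is the input with this applied: move the first 2 characters to the end (rotate left by 2), then shift every letter 10 places backward in the alphabet (wrapping around).
Starting from "bzfbbinxnre": after the first operation, "fbbinxnrebz"; after the second, "vrrydndhurp".

vrrydndhurp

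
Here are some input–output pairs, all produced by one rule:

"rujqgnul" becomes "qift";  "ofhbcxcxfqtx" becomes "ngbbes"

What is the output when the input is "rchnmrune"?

The pattern: keep every other character starting from the first (positions 1st, 3rd, 5th, ...), then shift every letter 1 place backward in the alphabet (wrapping around).
Working it through for "rchnmrune": intermediate "rhmue", final "qgltd".

qgltd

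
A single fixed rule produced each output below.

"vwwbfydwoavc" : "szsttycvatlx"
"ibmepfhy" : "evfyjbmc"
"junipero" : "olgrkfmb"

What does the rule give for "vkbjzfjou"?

lrshygwcg

The rule is to move the last 2 characters to the front (rotate right by 2), then shift every letter 3 places backward in the alphabet (wrapping around).
Working it through for "vkbjzfjou": intermediate "ouvkbjzfj", final "lrshygwcg".
(Check on "ibmepfhy": → "hyibmepf" → "evfyjbmc" ✓)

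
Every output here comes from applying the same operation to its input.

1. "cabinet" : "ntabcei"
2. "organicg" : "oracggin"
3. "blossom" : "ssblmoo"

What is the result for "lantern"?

rtaelnn

Rule — sort the characters into alphabetical order, then move the last 2 characters to the front (rotate right by 2).
"lantern" → "aelnnrt" → "rtaelnn".
(Check on "blossom": → "blmooss" → "ssblmoo" ✓)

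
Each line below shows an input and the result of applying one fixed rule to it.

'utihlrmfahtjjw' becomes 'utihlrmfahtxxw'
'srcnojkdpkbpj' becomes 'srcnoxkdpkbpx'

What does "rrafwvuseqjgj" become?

rrafwvuseqxgx

The rule is to replace every "j" with "x".
On "rrafwvuseqjgj" that produces "rrafwvuseqxgx".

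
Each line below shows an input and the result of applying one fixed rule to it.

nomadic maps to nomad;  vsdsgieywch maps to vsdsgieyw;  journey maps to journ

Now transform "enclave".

encla

Rule — delete the last 2 characters.
For "enclave" the result is "encla".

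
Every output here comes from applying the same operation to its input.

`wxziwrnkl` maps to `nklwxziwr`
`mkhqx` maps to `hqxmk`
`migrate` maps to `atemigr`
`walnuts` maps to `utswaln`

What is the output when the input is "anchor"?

horanc

In each case the input is transformed by: move the last 3 characters to the front (rotate right by 3).
So "anchor" becomes "horanc".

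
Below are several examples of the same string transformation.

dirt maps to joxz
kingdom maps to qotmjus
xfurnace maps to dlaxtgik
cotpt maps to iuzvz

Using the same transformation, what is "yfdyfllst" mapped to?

The transformation: shift every letter 6 places forward in the alphabet (wrapping around).
Doing the same to "yfdyfllst": "eljelrryz".

eljelrryz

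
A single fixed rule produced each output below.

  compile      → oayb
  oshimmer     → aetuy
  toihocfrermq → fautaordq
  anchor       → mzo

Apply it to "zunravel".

Rule — delete the last 3 characters, then shift every letter 12 places forward in the alphabet (wrapping around).
"zunravel" → "zunra" → "lgzdm".

lgzdm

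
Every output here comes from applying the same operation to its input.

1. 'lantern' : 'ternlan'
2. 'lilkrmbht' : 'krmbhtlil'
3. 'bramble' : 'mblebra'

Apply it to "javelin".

What's happening: move the first 3 characters to the end (rotate left by 3).
Doing the same to "javelin": "elinjav".

elinjav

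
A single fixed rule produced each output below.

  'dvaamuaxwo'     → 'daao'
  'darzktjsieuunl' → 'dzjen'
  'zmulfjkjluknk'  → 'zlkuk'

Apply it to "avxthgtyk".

att

The rule is to keep one character in every 3, starting at position 1 (positions 1st, 4th, 7th, ...).
So "avxthgtyk" becomes "att".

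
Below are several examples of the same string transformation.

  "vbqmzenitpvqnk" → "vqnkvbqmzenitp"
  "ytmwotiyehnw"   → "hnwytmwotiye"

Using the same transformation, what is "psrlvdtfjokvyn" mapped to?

In each case the input is transformed by: swap the front and back halves of the string, then move the first 3 characters to the end (rotate left by 3).
Applying both steps to "psrlvdtfjokvyn": "fjokvynpsrlvdt", then "kvynpsrlvdtfjo".

kvynpsrlvdtfjo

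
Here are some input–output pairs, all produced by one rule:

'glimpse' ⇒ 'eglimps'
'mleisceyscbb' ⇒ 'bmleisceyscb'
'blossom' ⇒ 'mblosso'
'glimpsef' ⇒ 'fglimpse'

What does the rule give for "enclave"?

What's happening: move the last character to the front.
Applying that to "enclave" gives "eenclav".

eenclav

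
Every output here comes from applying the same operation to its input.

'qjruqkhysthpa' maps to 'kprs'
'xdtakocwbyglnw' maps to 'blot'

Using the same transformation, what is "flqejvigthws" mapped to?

qstv

Rule — keep one character in every 3, starting at position 3 (positions 3rd, 6th, 9th, ...), then sort the characters into alphabetical order.
For "flqejvigthws", step one produces "qvts"; step two turns that into "qstv".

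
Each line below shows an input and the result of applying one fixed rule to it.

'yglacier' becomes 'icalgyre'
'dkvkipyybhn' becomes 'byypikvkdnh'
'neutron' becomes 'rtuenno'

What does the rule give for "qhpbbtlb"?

The pattern: reverse the string, then move the first 2 characters to the end (rotate left by 2).
For "qhpbbtlb", step one produces "bltbbphq"; step two turns that into "tbbphqbl".

tbbphqbl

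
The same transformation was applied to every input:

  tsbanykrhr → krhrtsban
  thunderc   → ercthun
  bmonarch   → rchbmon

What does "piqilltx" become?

ltxpiqi

The rule is to swap the front and back halves of the string, then delete the first character.
Working it through for "piqilltx": intermediate "lltxpiqi", final "ltxpiqi".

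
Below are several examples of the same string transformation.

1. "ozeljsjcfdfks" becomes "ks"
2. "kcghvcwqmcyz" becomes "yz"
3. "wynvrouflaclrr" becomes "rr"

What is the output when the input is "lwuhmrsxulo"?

Looking at the pairs, the operation is to keep only the last 2 characters.
On "lwuhmrsxulo" that produces "lo".

lo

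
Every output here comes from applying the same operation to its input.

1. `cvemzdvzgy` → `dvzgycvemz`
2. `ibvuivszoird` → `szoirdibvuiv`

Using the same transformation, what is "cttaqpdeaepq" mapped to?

The rule is to swap the front and back halves of the string.
For "cttaqpdeaepq" the result is "deaepqcttaqp".

deaepqcttaqp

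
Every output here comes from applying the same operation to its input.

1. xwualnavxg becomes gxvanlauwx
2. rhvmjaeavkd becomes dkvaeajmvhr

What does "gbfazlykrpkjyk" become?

kyjkprkylzafbg

Looking at the pairs, the operation is to reverse the string.
Doing the same to "gbfazlykrpkjyk": "kyjkprkylzafbg".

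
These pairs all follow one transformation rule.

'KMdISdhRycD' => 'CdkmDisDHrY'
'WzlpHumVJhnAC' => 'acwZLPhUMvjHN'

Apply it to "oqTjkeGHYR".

yrOQtJKEgh

Rule — move the last 2 characters to the front (rotate right by 2), then flip the case of every letter.
On "oqTjkeGHYR": the first step gives "YRoqTjkeGH", and the second then gives "yrOQtJKEgh".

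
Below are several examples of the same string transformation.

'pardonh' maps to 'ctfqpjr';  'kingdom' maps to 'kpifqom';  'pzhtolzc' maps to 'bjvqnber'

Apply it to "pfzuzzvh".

hbwbbxjr

The transformation: shift every letter 2 places forward in the alphabet (wrapping around), then move the first character to the end.
Applying both steps to "pfzuzzvh": "rhbwbbxj", then "hbwbbxjr".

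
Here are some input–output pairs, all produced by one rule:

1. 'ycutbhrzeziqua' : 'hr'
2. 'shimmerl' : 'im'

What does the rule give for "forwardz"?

The pattern: swap the front and back halves of the string, then keep only the last 2 characters.
Applying that to "forwardz" gives "rw".

rw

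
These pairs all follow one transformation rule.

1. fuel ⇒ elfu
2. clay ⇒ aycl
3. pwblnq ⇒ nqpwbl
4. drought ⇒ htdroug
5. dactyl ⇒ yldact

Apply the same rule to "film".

Looking at the pairs, the operation is to move the last 2 characters to the front (rotate right by 2).
So "film" becomes "lmfi".

lmfi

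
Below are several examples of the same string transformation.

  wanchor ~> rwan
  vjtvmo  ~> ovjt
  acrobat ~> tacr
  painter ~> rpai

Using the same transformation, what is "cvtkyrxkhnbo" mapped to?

The pattern: move the first 3 characters to the end (rotate left by 3), then keep only the last 4 characters.
Doing the same to "cvtkyrxkhnbo": "ocvt".

ocvt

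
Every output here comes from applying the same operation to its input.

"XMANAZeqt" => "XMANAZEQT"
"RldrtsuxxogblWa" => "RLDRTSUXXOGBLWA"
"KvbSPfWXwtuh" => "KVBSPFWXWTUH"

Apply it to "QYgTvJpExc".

The rule is to convert every letter to uppercase.
Doing the same to "QYgTvJpExc": "QYGTVJPEXC".

QYGTVJPEXC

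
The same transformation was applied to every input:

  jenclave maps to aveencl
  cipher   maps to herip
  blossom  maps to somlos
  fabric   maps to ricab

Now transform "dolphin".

The transformation: delete the first character, then move the last 3 characters to the front (rotate right by 3).
On "dolphin": the first step gives "olphin", and the second then gives "hinolp".

hinolp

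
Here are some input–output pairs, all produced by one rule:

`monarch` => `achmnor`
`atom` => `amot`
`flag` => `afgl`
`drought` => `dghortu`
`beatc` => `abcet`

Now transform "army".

Looking at the pairs, the operation is to sort the characters into alphabetical order.
So "army" becomes "amry".

amry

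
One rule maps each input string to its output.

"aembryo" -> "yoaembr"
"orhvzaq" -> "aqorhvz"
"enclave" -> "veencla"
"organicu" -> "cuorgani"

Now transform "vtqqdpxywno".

The transformation: move the last 2 characters to the front (rotate right by 2).
"vtqqdpxywno" → "novtqqdpxyw".

novtqqdpxyw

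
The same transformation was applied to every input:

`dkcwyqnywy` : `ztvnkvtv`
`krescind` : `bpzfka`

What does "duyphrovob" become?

vmeolsly

What's happening: delete the first 2 characters, then shift every letter 3 places backward in the alphabet (wrapping around).
Starting from "duyphrovob": after the first operation, "yphrovob"; after the second, "vmeolsly".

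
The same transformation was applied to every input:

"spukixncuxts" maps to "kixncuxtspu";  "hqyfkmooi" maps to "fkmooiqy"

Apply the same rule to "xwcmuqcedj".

In each case the input is transformed by: delete the first character, then move the first 2 characters to the end (rotate left by 2).
For "xwcmuqcedj", step one produces "wcmuqcedj"; step two turns that into "muqcedjwc".

muqcedjwc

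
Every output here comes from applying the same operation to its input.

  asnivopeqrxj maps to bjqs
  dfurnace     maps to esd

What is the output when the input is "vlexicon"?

wyp

Each output is the input with this applied: shift every letter 1 place forward in the alphabet (wrapping around), then keep one character in every 3, starting at position 1 (positions 1st, 4th, 7th, ...).
On "vlexicon": the first step gives "wmfyjdpo", and the second then gives "wyp".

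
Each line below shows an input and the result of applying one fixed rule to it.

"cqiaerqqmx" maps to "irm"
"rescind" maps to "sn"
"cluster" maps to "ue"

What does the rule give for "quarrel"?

ae

In each case the input is transformed by: keep one character in every 3, starting at position 3 (positions 3rd, 6th, 9th, ...).
"quarrel" → "ae".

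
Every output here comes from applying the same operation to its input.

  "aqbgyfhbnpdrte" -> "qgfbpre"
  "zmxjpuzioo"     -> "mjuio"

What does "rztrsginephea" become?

zrgnpe

In each case the input is transformed by: keep every other character starting from the second (positions 2nd, 4th, 6th, ...).
So "rztrsginephea" becomes "zrgnpe".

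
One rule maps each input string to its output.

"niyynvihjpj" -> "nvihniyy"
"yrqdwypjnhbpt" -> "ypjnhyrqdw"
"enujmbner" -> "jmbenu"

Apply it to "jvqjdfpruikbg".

fpruijvqjd

In each case the input is transformed by: delete the last 3 characters, then swap the front and back halves of the string.
On "jvqjdfpruikbg": the first step gives "jvqjdfprui", and the second then gives "fpruijvqjd".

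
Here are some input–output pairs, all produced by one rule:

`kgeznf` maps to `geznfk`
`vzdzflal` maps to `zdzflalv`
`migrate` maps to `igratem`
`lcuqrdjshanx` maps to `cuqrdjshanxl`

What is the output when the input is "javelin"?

avelinj

The rule is to move the first character to the end.
Applying that to "javelin" gives "avelinj".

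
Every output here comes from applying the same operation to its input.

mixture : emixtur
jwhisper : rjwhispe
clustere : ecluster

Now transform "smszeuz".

The pattern: move the last character to the front.
For "smszeuz" the result is "zsmszeu".

zsmszeu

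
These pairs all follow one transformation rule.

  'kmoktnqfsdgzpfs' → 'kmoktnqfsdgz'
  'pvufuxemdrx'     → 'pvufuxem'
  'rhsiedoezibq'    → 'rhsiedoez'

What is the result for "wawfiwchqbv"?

wawfiwch

The pattern: delete the last 3 characters.
So "wawfiwchqbv" becomes "wawfiwch".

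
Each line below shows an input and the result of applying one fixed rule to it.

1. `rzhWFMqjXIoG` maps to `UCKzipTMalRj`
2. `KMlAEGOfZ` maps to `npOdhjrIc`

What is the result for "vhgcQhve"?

In each case the input is transformed by: flip the case of every letter, then shift every letter 3 places forward in the alphabet (wrapping around).
For "vhgcQhve", step one produces "VHGCqHVE"; step two turns that into "YKJFtKYH".

YKJFtKYH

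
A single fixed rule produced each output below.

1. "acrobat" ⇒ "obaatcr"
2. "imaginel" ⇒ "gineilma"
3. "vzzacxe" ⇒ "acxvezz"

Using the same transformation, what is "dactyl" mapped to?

The rule is to swap the first and last characters, then move the first 3 characters to the end (rotate left by 3).
"dactyl" → "tydlac".
(Check on "imaginel": → "lmaginei" → "gineilma" ✓)

tydlac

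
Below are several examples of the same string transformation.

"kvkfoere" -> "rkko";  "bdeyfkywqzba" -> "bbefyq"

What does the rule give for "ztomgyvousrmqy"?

The pattern: move the last 3 characters to the front (rotate right by 3), then keep every other character starting from the second (positions 2nd, 4th, 6th, ...).
Working it through for "ztomgyvousrmqy": intermediate "mqyztomgyvousr", final "qzogvur".

qzogvur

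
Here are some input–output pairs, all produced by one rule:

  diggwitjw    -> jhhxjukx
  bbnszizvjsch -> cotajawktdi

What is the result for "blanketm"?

mbolfun

Each output is the input with this applied: shift every letter 1 place forward in the alphabet (wrapping around), then delete the first character.
Starting from "blanketm": after the first operation, "cmbolfun"; after the second, "mbolfun".
(Check on "diggwitjw": → "ejhhxjukx" → "jhhxjukx" ✓)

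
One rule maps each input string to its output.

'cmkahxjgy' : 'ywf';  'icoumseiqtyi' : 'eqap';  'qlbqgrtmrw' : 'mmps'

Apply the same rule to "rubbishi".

Rule — keep one character in every 3, starting at position 1 (positions 1st, 4th, 7th, ...), then shift every letter 4 places backward in the alphabet (wrapping around).
For "rubbishi", step one produces "rbh"; step two turns that into "nxd".
(Check on "icoumseiqtyi": → "iuet" → "eqap" ✓)

nxd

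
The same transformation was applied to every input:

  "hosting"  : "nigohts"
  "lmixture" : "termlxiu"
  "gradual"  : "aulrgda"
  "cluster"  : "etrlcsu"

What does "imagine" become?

Looking at the pairs, the operation is to swap each adjacent pair of characters (1↔2, 3↔4, ...), then move the last 3 characters to the front (rotate right by 3).
Applying both steps to "imagine": "miganie", then "niemiga".

niemiga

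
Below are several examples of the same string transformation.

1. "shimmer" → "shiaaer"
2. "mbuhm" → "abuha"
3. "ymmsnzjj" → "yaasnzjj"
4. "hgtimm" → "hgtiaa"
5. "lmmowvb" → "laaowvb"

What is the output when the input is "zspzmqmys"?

In each case the input is transformed by: replace every "m" with "a".
So "zspzmqmys" becomes "zspzaqays".

zspzaqays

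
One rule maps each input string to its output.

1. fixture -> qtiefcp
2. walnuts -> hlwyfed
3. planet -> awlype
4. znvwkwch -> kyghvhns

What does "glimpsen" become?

Looking at the pairs, the operation is to shift every letter 11 places forward in the alphabet (wrapping around).
Doing the same to "glimpsen": "rwtxadpy".

rwtxadpy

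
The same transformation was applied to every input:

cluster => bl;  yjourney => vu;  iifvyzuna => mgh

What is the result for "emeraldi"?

In each case the input is transformed by: keep one character in every 3, starting at position 3 (positions 3rd, 6th, 9th, ...), then shift every letter 7 places forward in the alphabet (wrapping around).
For "emeraldi", step one produces "el"; step two turns that into "ls".

ls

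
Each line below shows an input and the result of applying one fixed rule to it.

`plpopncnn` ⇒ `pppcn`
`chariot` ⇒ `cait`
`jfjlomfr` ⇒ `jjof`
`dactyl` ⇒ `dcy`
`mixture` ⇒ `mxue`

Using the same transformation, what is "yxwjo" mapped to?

In each case the input is transformed by: keep every other character starting from the first (positions 1st, 3rd, 5th, ...).
Doing the same to "yxwjo": "ywo".

ywo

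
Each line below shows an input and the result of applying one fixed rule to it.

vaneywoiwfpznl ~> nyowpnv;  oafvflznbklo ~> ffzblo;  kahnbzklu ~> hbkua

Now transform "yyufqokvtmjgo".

Rule — move the first 2 characters to the end (rotate left by 2), then keep every other character starting from the first (positions 1st, 3rd, 5th, ...).
"yyufqokvtmjgo" → "ufqokvtmjgoyy" → "uqktjoy".
(Check on "vaneywoiwfpznl": → "neywoiwfpznlva" → "nyowpnv" ✓)

uqktjoy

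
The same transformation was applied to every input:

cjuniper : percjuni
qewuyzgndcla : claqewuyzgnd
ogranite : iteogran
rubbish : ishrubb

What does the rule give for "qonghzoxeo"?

In each case the input is transformed by: move the last 3 characters to the front (rotate right by 3).
So "qonghzoxeo" becomes "xeoqonghzo".

xeoqonghzo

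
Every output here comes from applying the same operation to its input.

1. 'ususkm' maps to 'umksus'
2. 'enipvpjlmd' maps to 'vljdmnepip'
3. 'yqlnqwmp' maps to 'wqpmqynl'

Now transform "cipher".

preich

The pattern: swap each adjacent pair of characters (1↔2, 3↔4, ...), then swap the front and back halves of the string.
Starting from "cipher": after the first operation, "ichpre"; after the second, "preich".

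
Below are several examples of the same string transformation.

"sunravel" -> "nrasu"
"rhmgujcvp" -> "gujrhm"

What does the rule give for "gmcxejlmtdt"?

The transformation: delete the last 3 characters, then move the last 3 characters to the front (rotate right by 3).
On "gmcxejlmtdt" that produces "jlmgmcxe".
(Check on "sunravel": → "sunra" → "nrasu" ✓)

jlmgmcxe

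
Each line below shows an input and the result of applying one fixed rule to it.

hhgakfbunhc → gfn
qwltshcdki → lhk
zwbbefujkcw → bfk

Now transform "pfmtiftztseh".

Each output is the input with this applied: keep one character in every 3, starting at position 3 (positions 3rd, 6th, 9th, ...).
On "pfmtiftztseh" that produces "mfth".

mfth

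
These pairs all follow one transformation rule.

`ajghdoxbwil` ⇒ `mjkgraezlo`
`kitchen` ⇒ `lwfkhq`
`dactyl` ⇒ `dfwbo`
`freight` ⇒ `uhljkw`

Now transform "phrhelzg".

Each output is the input with this applied: shift every letter 3 places forward in the alphabet (wrapping around), then delete the first character.
Working it through for "phrhelzg": intermediate "skukhocj", final "kukhocj".

kukhocj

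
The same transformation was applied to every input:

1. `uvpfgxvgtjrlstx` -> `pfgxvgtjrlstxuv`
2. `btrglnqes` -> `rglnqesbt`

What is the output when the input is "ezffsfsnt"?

ffsfsntez

Each output is the input with this applied: move the first 2 characters to the end (rotate left by 2).
On "ezffsfsnt" that produces "ffsfsntez".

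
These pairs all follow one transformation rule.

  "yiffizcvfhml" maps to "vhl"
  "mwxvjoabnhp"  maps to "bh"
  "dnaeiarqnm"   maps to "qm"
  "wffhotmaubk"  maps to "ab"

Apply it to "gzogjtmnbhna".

nha

Looking at the pairs, the operation is to keep every other character starting from the second (positions 2nd, 4th, 6th, ...), then delete the first 3 characters.
Applying both steps to "gzogjtmnbhna": "zgtnha", then "nha".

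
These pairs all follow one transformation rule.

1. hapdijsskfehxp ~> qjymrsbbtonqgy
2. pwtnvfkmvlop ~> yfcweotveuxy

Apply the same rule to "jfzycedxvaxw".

soihlnmgejgf

Each output is the input with this applied: shift every letter 9 places forward in the alphabet (wrapping around).
Doing the same to "jfzycedxvaxw": "soihlnmgejgf".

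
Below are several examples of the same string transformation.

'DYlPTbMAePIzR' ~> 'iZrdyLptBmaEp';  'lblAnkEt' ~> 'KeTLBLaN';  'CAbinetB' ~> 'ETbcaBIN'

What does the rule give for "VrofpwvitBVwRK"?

WrkvROFPWVITbv

In each case the input is transformed by: move the last 3 characters to the front (rotate right by 3), then flip the case of every letter.
Working it through for "VrofpwvitBVwRK": intermediate "wRKVrofpwvitBV", final "WrkvROFPWVITbv".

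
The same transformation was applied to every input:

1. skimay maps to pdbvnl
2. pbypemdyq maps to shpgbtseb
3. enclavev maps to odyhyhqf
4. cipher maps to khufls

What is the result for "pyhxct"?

Rule — shift every letter 3 places forward in the alphabet (wrapping around), then move the first 3 characters to the end (rotate left by 3).
Working it through for "pyhxct": intermediate "sbkafw", final "afwsbk".
(Check on "enclavev": → "hqfodyhy" → "odyhyhqf" ✓)

afwsbk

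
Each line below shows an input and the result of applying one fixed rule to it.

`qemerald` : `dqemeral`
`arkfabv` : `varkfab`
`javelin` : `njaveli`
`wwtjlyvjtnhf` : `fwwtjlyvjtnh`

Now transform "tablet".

ttable

What's happening: move the last character to the front.
Doing the same to "tablet": "ttable".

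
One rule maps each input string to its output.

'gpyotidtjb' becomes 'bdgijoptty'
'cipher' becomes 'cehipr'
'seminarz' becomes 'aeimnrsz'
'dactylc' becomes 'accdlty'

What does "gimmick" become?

The rule is to sort the characters into alphabetical order.
On "gimmick" that produces "cgiikmm".

cgiikmm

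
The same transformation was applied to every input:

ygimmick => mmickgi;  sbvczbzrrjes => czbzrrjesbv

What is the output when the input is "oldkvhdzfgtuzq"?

kvhdzfgtuzqld

The transformation: delete the first character, then move the first 2 characters to the end (rotate left by 2).
Applying both steps to "oldkvhdzfgtuzq": "ldkvhdzfgtuzq", then "kvhdzfgtuzqld".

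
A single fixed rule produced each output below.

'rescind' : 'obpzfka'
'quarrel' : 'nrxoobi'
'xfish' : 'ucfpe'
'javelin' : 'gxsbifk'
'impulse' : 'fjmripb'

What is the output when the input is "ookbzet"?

Rule — shift every letter 3 places backward in the alphabet (wrapping around).
For "ookbzet" the result is "llhywbq".

llhywbq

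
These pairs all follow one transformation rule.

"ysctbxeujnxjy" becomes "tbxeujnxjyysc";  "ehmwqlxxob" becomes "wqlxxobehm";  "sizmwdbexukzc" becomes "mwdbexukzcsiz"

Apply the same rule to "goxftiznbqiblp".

The transformation: move the first 3 characters to the end (rotate left by 3).
On "goxftiznbqiblp" that produces "ftiznbqiblpgox".

ftiznbqiblpgox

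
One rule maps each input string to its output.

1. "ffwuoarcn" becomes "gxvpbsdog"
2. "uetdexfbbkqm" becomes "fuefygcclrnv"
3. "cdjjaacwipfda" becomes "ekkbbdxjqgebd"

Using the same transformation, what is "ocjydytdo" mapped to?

In each case the input is transformed by: move the first character to the end, then shift every letter 1 place forward in the alphabet (wrapping around).
For "ocjydytdo", step one produces "cjydytdoo"; step two turns that into "dkzezuepp".

dkzezuepp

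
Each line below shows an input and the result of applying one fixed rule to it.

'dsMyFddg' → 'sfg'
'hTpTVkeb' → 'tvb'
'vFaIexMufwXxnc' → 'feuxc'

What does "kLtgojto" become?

loo

In each case the input is transformed by: keep one character in every 3, starting at position 2 (positions 2nd, 5th, 8th, ...), then convert every letter to lowercase.
On "kLtgojto" that produces "loo".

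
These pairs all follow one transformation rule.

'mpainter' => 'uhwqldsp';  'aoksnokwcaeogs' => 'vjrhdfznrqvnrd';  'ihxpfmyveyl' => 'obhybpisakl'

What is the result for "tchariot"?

wrludkfw

In each case the input is transformed by: reverse the string, then shift every letter 3 places forward in the alphabet (wrapping around).
On "tchariot": the first step gives "toirahct", and the second then gives "wrludkfw".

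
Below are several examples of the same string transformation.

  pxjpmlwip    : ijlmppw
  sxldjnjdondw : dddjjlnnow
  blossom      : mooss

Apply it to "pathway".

The pattern: delete the first 2 characters, then sort the characters into alphabetical order.
On "pathway": the first step gives "thway", and the second then gives "ahtwy".

ahtwy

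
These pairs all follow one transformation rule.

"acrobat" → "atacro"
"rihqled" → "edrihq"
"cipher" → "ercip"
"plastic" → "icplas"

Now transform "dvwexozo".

zodvwex

The rule is to move the last 2 characters to the front (rotate right by 2), then delete the last character.
Working it through for "dvwexozo": intermediate "zodvwexo", final "zodvwex".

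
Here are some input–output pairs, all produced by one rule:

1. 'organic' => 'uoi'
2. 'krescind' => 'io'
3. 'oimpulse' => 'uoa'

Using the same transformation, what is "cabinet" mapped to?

Looking at the pairs, the operation is to shift every letter 6 places forward in the alphabet (wrapping around), then keep only the vowels.
For "cabinet", step one produces "ighotkz"; step two turns that into "io".

io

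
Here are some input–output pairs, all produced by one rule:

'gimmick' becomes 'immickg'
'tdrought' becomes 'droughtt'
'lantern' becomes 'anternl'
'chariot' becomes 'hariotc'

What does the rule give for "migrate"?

igratem

The transformation: move the first character to the end.
So "migrate" becomes "igratem".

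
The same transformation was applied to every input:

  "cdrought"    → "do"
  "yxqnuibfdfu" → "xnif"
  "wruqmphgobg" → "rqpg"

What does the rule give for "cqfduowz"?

The rule is to delete the last 3 characters, then keep every other character starting from the second (positions 2nd, 4th, 6th, ...).
"cqfduowz" → "cqfdu" → "qd".

qd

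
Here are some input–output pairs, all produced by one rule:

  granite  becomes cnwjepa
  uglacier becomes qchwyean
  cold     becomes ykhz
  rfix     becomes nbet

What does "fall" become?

The transformation: shift every letter 4 places backward in the alphabet (wrapping around).
On "fall" that produces "bwhh".

bwhh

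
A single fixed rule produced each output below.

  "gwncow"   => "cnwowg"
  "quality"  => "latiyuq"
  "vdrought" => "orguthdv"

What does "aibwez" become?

Looking at the pairs, the operation is to swap each adjacent pair of characters (1↔2, 3↔4, ...), then move the first 2 characters to the end (rotate left by 2).
Working it through for "aibwez": intermediate "iawbze", final "wbzeia".

wbzeia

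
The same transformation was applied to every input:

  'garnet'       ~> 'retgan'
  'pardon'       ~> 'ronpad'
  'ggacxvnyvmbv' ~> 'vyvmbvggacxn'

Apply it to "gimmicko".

mckogimi

The rule is to swap the front and back halves of the string, then swap the first and last characters.
Applying both steps to "gimmicko": "ickogimm", then "mckogimi".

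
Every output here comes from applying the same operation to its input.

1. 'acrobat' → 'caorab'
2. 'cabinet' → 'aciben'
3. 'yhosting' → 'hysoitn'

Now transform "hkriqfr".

The pattern: delete the last character, then swap each adjacent pair of characters (1↔2, 3↔4, ...).
Working it through for "hkriqfr": intermediate "hkriqf", final "khirfq".

khirfq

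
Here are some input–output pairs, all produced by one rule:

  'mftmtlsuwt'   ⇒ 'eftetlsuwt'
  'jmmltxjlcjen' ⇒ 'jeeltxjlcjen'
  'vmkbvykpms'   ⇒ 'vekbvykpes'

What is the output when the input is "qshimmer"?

In each case the input is transformed by: replace every "m" with "e".
"qshimmer" → "qshieeer".

qshieeer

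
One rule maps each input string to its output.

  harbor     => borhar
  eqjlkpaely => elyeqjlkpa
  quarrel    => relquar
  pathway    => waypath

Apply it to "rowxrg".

xrgrow

Each output is the input with this applied: move the last 3 characters to the front (rotate right by 3).
For "rowxrg" the result is "xrgrow".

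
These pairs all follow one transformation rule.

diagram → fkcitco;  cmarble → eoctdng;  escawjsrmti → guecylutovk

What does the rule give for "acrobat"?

cetqdcv

Each output is the input with this applied: shift every letter 2 places forward in the alphabet (wrapping around).
On "acrobat" that produces "cetqdcv".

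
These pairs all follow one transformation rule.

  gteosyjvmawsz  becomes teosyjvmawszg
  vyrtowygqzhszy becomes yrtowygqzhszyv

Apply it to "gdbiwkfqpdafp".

dbiwkfqpdafpg

Looking at the pairs, the operation is to move the first character to the end.
Doing the same to "gdbiwkfqpdafp": "dbiwkfqpdafpg".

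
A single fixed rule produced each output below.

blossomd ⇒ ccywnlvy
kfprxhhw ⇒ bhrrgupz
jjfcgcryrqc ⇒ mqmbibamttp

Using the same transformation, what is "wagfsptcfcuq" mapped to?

pczdmpmeagkq

Each output is the input with this applied: move the first 3 characters to the end (rotate left by 3), then shift every letter 10 places forward in the alphabet (wrapping around).
Working it through for "wagfsptcfcuq": intermediate "fsptcfcuqwag", final "pczdmpmeagkq".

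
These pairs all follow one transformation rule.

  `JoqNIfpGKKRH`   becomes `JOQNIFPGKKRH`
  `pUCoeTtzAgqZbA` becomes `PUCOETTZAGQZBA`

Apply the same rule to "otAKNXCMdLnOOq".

OTAKNXCMDLNOOQ

What's happening: convert every letter to uppercase.
Applying that to "otAKNXCMdLnOOq" gives "OTAKNXCMDLNOOQ".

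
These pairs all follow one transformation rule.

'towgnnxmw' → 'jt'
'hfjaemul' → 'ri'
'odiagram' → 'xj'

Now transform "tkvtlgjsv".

Looking at the pairs, the operation is to shift every letter 3 places backward in the alphabet (wrapping around), then keep only the last 2 characters.
Applying both steps to "tkvtlgjsv": "qhsqidgps", then "ps".

ps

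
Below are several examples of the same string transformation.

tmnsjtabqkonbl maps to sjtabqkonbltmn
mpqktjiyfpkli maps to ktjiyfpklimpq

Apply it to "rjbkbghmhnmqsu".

kbghmhnmqsurjb

Looking at the pairs, the operation is to move the first 3 characters to the end (rotate left by 3).
On "rjbkbghmhnmqsu" that produces "kbghmhnmqsurjb".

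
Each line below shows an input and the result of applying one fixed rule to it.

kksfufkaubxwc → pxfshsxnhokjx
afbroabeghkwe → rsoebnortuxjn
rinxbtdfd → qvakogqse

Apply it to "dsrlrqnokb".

ofeyedabxq

Looking at the pairs, the operation is to swap the first and last characters, then shift every letter 13 places forward in the alphabet (wrapping around) — i.e. ROT13.
Applying that to "dsrlrqnokb" gives "ofeyedabxq".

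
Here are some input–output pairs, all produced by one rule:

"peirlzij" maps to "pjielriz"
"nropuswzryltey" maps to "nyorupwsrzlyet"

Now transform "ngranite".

nergnati

The transformation: move the last character to the front, then swap each adjacent pair of characters (1↔2, 3↔4, ...).
On "ngranite": the first step gives "engranit", and the second then gives "nergnati".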